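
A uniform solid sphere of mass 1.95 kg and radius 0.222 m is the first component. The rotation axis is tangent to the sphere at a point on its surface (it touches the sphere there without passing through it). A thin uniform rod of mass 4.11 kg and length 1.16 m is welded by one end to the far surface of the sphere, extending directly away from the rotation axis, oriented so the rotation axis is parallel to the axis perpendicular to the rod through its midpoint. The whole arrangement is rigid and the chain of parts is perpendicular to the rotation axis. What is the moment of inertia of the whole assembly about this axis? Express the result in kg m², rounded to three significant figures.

4.91

Solid sphere: I_cm = (2/5)MR² = (2/5)(1.95)(0.222)² = 0.038442 kg m²; centre at d = 0.222 m, so I = I_cm + Md² gives I = 0.038442 + (1.95)(0.222)² = 0.13455 kg m².
Thin rod: I_cm = (1/12)ML² = (1/12)(4.11)(1.16)² = 0.46087 kg m²; centre at d = 0.222 + 0.222 + 0.58 = 1.024 m, so I = I_cm + Md² gives I = 0.46087 + (4.11)(1.024)² = 4.7705 kg m².
Total I = 0.13455 + 4.7705 = 4.9051 kg m².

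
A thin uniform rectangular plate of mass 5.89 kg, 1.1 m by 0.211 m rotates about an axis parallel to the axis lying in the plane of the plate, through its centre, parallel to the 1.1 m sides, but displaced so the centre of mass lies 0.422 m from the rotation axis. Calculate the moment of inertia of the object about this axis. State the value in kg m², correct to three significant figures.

I_cm = (1/12)Mb² = (1/12)(5.89)(0.211)² = 0.021852 kg m²; centre at d = 0.422 m, so the parallel axis theorem gives I = 0.021852 + (5.89)(0.422)² = 1.0708 kg m².

1.07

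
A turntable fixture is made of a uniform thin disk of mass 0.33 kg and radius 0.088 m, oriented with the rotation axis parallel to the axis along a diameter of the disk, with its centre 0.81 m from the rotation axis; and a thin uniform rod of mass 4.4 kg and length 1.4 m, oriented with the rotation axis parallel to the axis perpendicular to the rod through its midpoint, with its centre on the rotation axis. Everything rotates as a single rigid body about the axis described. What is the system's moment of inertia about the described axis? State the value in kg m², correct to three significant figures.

0.936

Thin disk: I_cm = (1/4)MR² = (1/4)(0.33)(0.088)² = 0.00063888 kg m²; centre at d = 0.81 m, so the parallel axis theorem gives I = 0.00063888 + (0.33)(0.81)² = 0.21715 kg m².
Thin rod: I_cm = (1/12)ML² = (1/12)(4.4)(1.4)² = 0.71867 kg m²; axis through the centre, so I = 0.71867 kg m².
Total I = 0.21715 + 0.71867 = 0.93582 kg m².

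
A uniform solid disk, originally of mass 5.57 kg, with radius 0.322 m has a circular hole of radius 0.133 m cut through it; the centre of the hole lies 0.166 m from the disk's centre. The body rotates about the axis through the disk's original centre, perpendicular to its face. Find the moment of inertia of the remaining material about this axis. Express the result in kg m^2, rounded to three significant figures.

0.254

Unpierced body about its centre: I₀ = (1/2)MR² = (1/2)(5.57)(0.322)² = 0.28876 kg m^2.
The removed disk has mass m = M·(r/R)² = (5.57)(0.133/0.322)² = 0.95027 kg (same uniform areal density).
Its moment of inertia about the rotation axis (parallel-axis theorem): I_hole = (1/2)mr² + md² = (1/2)(0.95027)(0.133)² + (0.95027)(0.166)² = 0.03459 kg m^2.
Treating the hole as negative mass, I = I₀ − I_hole = 0.28876 − 0.03459 = 0.25417 kg m^2.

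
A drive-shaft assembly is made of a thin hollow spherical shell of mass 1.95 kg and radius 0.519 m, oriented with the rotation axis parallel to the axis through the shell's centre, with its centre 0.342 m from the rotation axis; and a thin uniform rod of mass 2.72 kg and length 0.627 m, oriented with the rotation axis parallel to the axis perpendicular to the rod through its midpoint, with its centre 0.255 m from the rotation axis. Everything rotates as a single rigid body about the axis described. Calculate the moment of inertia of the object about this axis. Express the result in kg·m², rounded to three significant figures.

Spherical shell: I_cm = (2/3)MR² = (2/3)(1.95)(0.519)² = 0.35017 kg·m²; centre at d = 0.342 m, so I = I_cm + Md² gives I = 0.35017 + (1.95)(0.342)² = 0.57825 kg·m².
Thin rod: I_cm = (1/12)ML² = (1/12)(2.72)(0.627)² = 0.089109 kg·m²; centre at d = 0.255 m, so I = I_cm + Md² gives I = 0.089109 + (2.72)(0.255)² = 0.26598 kg·m².
Total I = 0.57825 + 0.26598 = 0.84423 kg·m².

0.844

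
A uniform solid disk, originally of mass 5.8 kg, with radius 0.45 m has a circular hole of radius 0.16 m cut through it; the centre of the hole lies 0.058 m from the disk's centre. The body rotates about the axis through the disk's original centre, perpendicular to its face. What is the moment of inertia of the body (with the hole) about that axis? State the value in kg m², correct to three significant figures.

Unpierced body about its centre: I₀ = (1/2)MR² = (1/2)(5.8)(0.45)² = 0.58725 kg m².
The removed disk has mass m = M·(r/R)² = (5.8)(0.16/0.45)² = 0.73323 kg (same uniform areal density).
Its moment of inertia about the rotation axis (parallel-axis theorem): I_hole = (1/2)mr² + md² = (1/2)(0.73323)(0.16)² + (0.73323)(0.058)² = 0.011852 kg m².
Treating the hole as negative mass, I = I₀ − I_hole = 0.58725 − 0.011852 = 0.5754 kg m².

0.575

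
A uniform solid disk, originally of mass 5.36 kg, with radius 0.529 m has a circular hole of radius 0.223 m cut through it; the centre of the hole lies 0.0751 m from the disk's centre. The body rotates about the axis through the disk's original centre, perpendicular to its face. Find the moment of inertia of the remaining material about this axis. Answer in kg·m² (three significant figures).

0.721

Unpierced body about its centre: I₀ = (1/2)MR² = (1/2)(5.36)(0.529)² = 0.74997 kg·m².
The removed disk has mass m = M·(r/R)² = (5.36)(0.223/0.529)² = 0.9525 kg (same uniform areal density).
Its moment of inertia about the rotation axis (parallel-axis theorem): I_hole = (1/2)mr² + md² = (1/2)(0.9525)(0.223)² + (0.9525)(0.0751)² = 0.029055 kg·m².
Treating the hole as negative mass, I = I₀ − I_hole = 0.74997 − 0.029055 = 0.72092 kg·m².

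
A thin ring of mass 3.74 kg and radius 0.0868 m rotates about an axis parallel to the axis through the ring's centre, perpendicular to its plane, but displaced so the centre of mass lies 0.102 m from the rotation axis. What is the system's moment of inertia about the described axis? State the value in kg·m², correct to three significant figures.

I_cm = MR² = (3.74)(0.0868)² = 0.028178 kg·m²; centre at d = 0.102 m, so the parallel axis theorem gives I = 0.028178 + (3.74)(0.102)² = 0.067089 kg·m².

0.0671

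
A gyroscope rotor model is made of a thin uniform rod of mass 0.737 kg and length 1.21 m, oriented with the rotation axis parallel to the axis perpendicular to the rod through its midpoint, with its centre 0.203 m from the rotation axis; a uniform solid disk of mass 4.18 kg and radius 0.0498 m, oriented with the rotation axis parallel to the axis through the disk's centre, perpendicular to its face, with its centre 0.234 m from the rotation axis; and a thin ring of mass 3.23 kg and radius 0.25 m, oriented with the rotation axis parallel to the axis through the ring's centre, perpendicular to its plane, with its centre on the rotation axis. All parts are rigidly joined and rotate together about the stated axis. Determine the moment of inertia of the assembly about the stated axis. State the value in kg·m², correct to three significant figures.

Thin rod: I_cm = (1/12)ML² = (1/12)(0.737)(1.21)² = 0.08992 kg·m²; centre at d = 0.203 m, so the parallel axis theorem gives I = 0.08992 + (0.737)(0.203)² = 0.12029 kg·m².
Solid disk: I_cm = (1/2)MR² = (1/2)(4.18)(0.0498)² = 0.0051833 kg·m²; centre at d = 0.234 m, so the parallel axis theorem gives I = 0.0051833 + (4.18)(0.234)² = 0.23406 kg·m².
Thin ring: I_cm = MR² = (3.23)(0.25)² = 0.20187 kg·m²; axis through the centre, so I = 0.20187 kg·m².
Total I = 0.12029 + 0.23406 + 0.20187 = 0.55623 kg·m².

0.556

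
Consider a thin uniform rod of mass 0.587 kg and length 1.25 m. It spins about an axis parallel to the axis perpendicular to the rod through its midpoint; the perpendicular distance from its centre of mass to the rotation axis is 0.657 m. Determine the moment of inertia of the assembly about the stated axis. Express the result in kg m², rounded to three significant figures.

0.330

I_cm = (1/12)ML² = (1/12)(0.587)(1.25)² = 0.076432 kg m²; centre at d = 0.657 m, so I = I_cm + Md² gives I = 0.076432 + (0.587)(0.657)² = 0.32981 kg m².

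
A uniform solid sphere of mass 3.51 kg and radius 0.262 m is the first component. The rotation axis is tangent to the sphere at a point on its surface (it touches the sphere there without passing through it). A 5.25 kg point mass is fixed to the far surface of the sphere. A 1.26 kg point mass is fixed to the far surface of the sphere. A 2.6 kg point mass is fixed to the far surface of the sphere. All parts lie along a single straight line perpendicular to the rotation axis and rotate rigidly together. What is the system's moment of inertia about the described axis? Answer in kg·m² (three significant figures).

2.84

Solid sphere: I_cm = (2/5)MR² = (2/5)(3.51)(0.262)² = 0.096376 kg·m²; centre at d = 0.262 m, so the parallel axis theorem gives I = 0.096376 + (3.51)(0.262)² = 0.33732 kg·m².
Point mass: I_cm = 0; centre at d = 0.262 + 0.262 = 0.524 m, so the parallel axis theorem gives I = 0 + (5.25)(0.524)² = 1.4415 kg·m².
Point mass: I_cm = 0; centre at d = 0.262 + 0.262 = 0.524 m, so the parallel axis theorem gives I = 0 + (1.26)(0.524)² = 0.34597 kg·m².
Point mass: I_cm = 0; centre at d = 0.262 + 0.262 = 0.524 m, so the parallel axis theorem gives I = 0 + (2.6)(0.524)² = 0.7139 kg·m².
Total I = 0.33732 + 1.4415 + 0.34597 + 0.7139 = 2.8387 kg·m².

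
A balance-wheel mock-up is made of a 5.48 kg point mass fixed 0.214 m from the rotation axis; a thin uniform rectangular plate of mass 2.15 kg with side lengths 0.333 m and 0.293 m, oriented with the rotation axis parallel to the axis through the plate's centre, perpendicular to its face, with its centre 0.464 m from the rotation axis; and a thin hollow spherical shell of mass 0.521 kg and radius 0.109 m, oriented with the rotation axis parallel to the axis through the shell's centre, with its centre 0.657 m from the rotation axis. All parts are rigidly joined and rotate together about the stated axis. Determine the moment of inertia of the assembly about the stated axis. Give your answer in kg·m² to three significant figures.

Point mass: I_cm = 0; centre at d = 0.214 m, so the parallel axis theorem gives I = 0 + (5.48)(0.214)² = 0.25096 kg·m².
Rectangular plate: I_cm = (1/12)M(a²+b²) = (1/12)(2.15)[(0.333)² + (0.293)²] = 0.035249 kg·m²; centre at d = 0.464 m, so the parallel axis theorem gives I = 0.035249 + (2.15)(0.464)² = 0.49814 kg·m².
Spherical shell: I_cm = (2/3)MR² = (2/3)(0.521)(0.109)² = 0.0041267 kg·m²; centre at d = 0.657 m, so the parallel axis theorem gives I = 0.0041267 + (0.521)(0.657)² = 0.22902 kg·m².
Total I = 0.25096 + 0.49814 + 0.22902 = 0.97811 kg·m².

0.978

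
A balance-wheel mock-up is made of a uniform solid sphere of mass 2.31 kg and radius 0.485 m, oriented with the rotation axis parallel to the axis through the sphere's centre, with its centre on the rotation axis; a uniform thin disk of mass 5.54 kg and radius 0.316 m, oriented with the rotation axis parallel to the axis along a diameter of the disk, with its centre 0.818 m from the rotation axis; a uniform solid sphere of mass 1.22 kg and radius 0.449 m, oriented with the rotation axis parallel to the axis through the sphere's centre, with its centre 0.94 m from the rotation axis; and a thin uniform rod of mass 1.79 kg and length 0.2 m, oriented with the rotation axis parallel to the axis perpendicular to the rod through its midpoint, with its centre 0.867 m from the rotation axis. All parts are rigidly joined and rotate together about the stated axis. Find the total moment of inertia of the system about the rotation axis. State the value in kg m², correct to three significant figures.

6.59

Solid sphere: I_cm = (2/5)MR² = (2/5)(2.31)(0.485)² = 0.21735 kg m²; axis through the centre, so I = 0.21735 kg m².
Thin disk: I_cm = (1/4)MR² = (1/4)(5.54)(0.316)² = 0.1383 kg m²; centre at d = 0.818 m, so the parallel axis theorem gives I = 0.1383 + (5.54)(0.818)² = 3.8452 kg m².
Solid sphere: I_cm = (2/5)MR² = (2/5)(1.22)(0.449)² = 0.098381 kg m²; centre at d = 0.94 m, so the parallel axis theorem gives I = 0.098381 + (1.22)(0.94)² = 1.1764 kg m².
Thin rod: I_cm = (1/12)ML² = (1/12)(1.79)(0.2)² = 0.0059667 kg m²; centre at d = 0.867 m, so the parallel axis theorem gives I = 0.0059667 + (1.79)(0.867)² = 1.3515 kg m².
Total I = 0.21735 + 3.8452 + 1.1764 + 1.3515 = 6.5905 kg m².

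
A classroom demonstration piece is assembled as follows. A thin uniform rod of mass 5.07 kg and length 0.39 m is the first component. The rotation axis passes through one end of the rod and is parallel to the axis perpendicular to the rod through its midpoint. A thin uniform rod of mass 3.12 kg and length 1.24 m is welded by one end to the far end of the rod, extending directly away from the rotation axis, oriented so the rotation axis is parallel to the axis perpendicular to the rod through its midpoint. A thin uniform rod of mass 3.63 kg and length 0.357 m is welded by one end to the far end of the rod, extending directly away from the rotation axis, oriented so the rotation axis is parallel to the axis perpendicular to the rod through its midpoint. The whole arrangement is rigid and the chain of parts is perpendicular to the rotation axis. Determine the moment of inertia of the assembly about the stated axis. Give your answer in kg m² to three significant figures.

15.8

Thin rod: I_cm = (1/12)ML² = (1/12)(5.07)(0.39)² = 0.064262 kg m²; centre at d = 0.195 m, so I = I_cm + Md² gives I = 0.064262 + (5.07)(0.195)² = 0.25705 kg m².
Thin rod: I_cm = (1/12)ML² = (1/12)(3.12)(1.24)² = 0.39978 kg m²; centre at d = 0.195 + 0.195 + 0.62 = 1.01 m, so I = I_cm + Md² gives I = 0.39978 + (3.12)(1.01)² = 3.5825 kg m².
Thin rod: I_cm = (1/12)ML² = (1/12)(3.63)(0.357)² = 0.038553 kg m²; centre at d = 0.195 + 0.195 + 0.62 + 0.62 + 0.1785 = 1.8085 m, so I = I_cm + Md² gives I = 0.038553 + (3.63)(1.8085)² = 11.911 kg m².
Total I = 0.25705 + 3.5825 + 11.911 = 15.751 kg m².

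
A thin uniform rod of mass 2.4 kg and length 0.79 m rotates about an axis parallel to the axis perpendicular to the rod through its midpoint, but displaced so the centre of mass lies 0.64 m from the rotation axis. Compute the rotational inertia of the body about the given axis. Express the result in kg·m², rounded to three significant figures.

I_cm = (1/12)ML² = (1/12)(2.4)(0.79)² = 0.12482 kg·m²; centre at d = 0.64 m, so I = I_cm + Md² gives I = 0.12482 + (2.4)(0.64)² = 1.1079 kg·m².

1.11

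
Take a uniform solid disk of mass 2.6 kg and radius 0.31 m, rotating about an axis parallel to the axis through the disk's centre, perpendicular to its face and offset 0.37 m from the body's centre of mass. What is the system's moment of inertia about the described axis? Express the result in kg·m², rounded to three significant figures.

0.481

I_cm = (1/2)MR² = (1/2)(2.6)(0.31)² = 0.12493 kg·m²; centre at d = 0.37 m, so I = I_cm + Md² gives I = 0.12493 + (2.6)(0.37)² = 0.48087 kg·m².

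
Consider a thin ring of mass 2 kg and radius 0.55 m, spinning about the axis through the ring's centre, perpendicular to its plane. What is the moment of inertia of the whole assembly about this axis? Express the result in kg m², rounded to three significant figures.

0.605

I_cm = MR² = (2)(0.55)² = 0.605 kg m²; axis through the centre, so I = 0.605 kg m².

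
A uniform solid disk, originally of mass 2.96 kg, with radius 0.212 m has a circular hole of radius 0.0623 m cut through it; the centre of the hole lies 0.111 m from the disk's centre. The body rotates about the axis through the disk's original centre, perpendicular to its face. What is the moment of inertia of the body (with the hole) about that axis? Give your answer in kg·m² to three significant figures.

Unpierced body about its centre: I₀ = (1/2)MR² = (1/2)(2.96)(0.212)² = 0.066517 kg·m².
The removed disk has mass m = M·(r/R)² = (2.96)(0.0623/0.212)² = 0.25562 kg (same uniform areal density).
Its moment of inertia about the rotation axis (parallel-axis theorem): I_hole = (1/2)mr² + md² = (1/2)(0.25562)(0.0623)² + (0.25562)(0.111)² = 0.0036456 kg·m².
Treating the hole as negative mass, I = I₀ − I_hole = 0.066517 − 0.0036456 = 0.062872 kg·m².

0.0629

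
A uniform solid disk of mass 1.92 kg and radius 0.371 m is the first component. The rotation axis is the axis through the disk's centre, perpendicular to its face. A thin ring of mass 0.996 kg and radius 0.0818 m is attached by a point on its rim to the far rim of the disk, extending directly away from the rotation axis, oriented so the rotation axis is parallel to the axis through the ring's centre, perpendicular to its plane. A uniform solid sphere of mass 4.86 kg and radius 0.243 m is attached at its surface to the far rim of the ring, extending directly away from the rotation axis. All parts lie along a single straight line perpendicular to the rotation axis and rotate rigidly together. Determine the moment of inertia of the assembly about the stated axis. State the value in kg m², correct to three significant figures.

3.40

Solid disk: I_cm = (1/2)MR² = (1/2)(1.92)(0.371)² = 0.13214 kg m²; axis through the centre, so I = 0.13214 kg m².
Thin ring: I_cm = MR² = (0.996)(0.0818)² = 0.0066645 kg m²; centre at d = 0.371 + 0.0818 = 0.4528 m, so I = I_cm + Md² gives I = 0.0066645 + (0.996)(0.4528)² = 0.21087 kg m².
Solid sphere: I_cm = (2/5)MR² = (2/5)(4.86)(0.243)² = 0.11479 kg m²; centre at d = 0.371 + 0.0818 + 0.0818 + 0.243 = 0.7776 m, so I = I_cm + Md² gives I = 0.11479 + (4.86)(0.7776)² = 3.0534 kg m².
Total I = 0.13214 + 0.21087 + 3.0534 = 3.3965 kg m².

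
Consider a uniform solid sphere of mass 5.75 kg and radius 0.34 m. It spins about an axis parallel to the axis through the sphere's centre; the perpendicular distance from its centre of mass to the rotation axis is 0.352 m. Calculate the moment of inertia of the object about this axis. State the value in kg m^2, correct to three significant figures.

I_cm = (2/5)MR² = (2/5)(5.75)(0.34)² = 0.26588 kg m^2; centre at d = 0.352 m, so I = I_cm + Md² gives I = 0.26588 + (5.75)(0.352)² = 0.97833 kg m^2.

0.978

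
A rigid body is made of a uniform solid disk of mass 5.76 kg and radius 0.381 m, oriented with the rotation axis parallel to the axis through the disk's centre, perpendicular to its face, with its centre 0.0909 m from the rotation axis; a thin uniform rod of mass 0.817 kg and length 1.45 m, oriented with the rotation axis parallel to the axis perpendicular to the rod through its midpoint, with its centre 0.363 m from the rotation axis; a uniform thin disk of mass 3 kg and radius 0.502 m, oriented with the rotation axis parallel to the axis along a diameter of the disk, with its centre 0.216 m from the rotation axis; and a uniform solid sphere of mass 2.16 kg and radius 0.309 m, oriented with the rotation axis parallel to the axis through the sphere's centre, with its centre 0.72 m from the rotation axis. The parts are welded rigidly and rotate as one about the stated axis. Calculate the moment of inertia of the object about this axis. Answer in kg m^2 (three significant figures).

2.25

Solid disk: I_cm = (1/2)MR² = (1/2)(5.76)(0.381)² = 0.41806 kg m^2; centre at d = 0.0909 m, so I = I_cm + Md² gives I = 0.41806 + (5.76)(0.0909)² = 0.46566 kg m^2.
Thin rod: I_cm = (1/12)ML² = (1/12)(0.817)(1.45)² = 0.14315 kg m^2; centre at d = 0.363 m, so I = I_cm + Md² gives I = 0.14315 + (0.817)(0.363)² = 0.2508 kg m^2.
Thin disk: I_cm = (1/4)MR² = (1/4)(3)(0.502)² = 0.189 kg m^2; centre at d = 0.216 m, so I = I_cm + Md² gives I = 0.189 + (3)(0.216)² = 0.32897 kg m^2.
Solid sphere: I_cm = (2/5)MR² = (2/5)(2.16)(0.309)² = 0.082496 kg m^2; centre at d = 0.72 m, so I = I_cm + Md² gives I = 0.082496 + (2.16)(0.72)² = 1.2022 kg m^2.
Total I = 0.46566 + 0.2508 + 0.32897 + 1.2022 = 2.2477 kg m^2.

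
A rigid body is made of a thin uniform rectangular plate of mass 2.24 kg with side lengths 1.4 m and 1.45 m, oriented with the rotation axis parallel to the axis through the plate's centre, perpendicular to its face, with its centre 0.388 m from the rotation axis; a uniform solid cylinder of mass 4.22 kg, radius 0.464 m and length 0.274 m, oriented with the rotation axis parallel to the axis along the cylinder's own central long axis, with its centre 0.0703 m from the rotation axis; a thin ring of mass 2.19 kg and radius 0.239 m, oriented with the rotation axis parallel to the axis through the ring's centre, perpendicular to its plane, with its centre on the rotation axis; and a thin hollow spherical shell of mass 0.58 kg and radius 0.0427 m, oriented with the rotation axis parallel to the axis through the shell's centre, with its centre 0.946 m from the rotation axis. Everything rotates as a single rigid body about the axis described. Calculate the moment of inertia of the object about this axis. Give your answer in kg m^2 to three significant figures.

2.22

Rectangular plate: I_cm = (1/12)M(a²+b²) = (1/12)(2.24)[(1.4)² + (1.45)²] = 0.75833 kg m^2; centre at d = 0.388 m, so the parallel axis theorem gives I = 0.75833 + (2.24)(0.388)² = 1.0956 kg m^2.
Solid cylinder: I_cm = (1/2)MR² = (1/2)(4.22)(0.464)² = 0.45427 kg m^2; centre at d = 0.0703 m, so the parallel axis theorem gives I = 0.45427 + (4.22)(0.0703)² = 0.47513 kg m^2.
Thin ring: I_cm = MR² = (2.19)(0.239)² = 0.12509 kg m^2; axis through the centre, so I = 0.12509 kg m^2.
Spherical shell: I_cm = (2/3)MR² = (2/3)(0.58)(0.0427)² = 0.00070501 kg m^2; centre at d = 0.946 m, so the parallel axis theorem gives I = 0.00070501 + (0.58)(0.946)² = 0.51976 kg m^2.
Total I = 1.0956 + 0.47513 + 0.12509 + 0.51976 = 2.2155 kg m^2.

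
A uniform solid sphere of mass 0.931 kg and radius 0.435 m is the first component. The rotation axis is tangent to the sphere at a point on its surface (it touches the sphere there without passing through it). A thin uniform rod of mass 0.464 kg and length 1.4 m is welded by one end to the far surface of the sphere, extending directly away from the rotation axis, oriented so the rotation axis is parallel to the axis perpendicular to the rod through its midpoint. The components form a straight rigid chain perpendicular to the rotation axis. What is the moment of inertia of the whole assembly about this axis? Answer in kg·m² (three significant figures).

1.47

Solid sphere: I_cm = (2/5)MR² = (2/5)(0.931)(0.435)² = 0.070467 kg·m²; centre at d = 0.435 m, so the parallel axis theorem gives I = 0.070467 + (0.931)(0.435)² = 0.24664 kg·m².
Thin rod: I_cm = (1/12)ML² = (1/12)(0.464)(1.4)² = 0.075787 kg·m²; centre at d = 0.435 + 0.435 + 0.7 = 1.57 m, so the parallel axis theorem gives I = 0.075787 + (0.464)(1.57)² = 1.2195 kg·m².
Total I = 0.24664 + 1.2195 = 1.4661 kg·m².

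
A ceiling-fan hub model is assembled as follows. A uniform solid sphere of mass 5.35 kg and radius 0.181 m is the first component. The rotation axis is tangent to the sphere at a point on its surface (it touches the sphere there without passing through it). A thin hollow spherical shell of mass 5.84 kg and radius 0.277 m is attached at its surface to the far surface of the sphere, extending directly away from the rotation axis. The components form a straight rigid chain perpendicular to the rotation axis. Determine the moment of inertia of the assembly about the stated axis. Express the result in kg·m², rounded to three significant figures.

Solid sphere: I_cm = (2/5)MR² = (2/5)(5.35)(0.181)² = 0.070109 kg·m²; centre at d = 0.181 m, so I = I_cm + Md² gives I = 0.070109 + (5.35)(0.181)² = 0.24538 kg·m².
Spherical shell: I_cm = (2/3)MR² = (2/3)(5.84)(0.277)² = 0.29873 kg·m²; centre at d = 0.181 + 0.181 + 0.277 = 0.639 m, so I = I_cm + Md² gives I = 0.29873 + (5.84)(0.639)² = 2.6833 kg·m².
Total I = 0.24538 + 2.6833 = 2.9287 kg·m².

2.93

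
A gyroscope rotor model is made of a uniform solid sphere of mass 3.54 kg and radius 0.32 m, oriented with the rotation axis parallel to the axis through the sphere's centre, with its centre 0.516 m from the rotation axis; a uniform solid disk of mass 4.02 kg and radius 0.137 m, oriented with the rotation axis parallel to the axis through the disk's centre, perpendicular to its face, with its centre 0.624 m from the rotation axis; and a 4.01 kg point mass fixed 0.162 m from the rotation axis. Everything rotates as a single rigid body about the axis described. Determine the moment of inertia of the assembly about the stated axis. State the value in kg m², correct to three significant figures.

2.80

Solid sphere: I_cm = (2/5)MR² = (2/5)(3.54)(0.32)² = 0.145 kg m²; centre at d = 0.516 m, so the parallel axis theorem gives I = 0.145 + (3.54)(0.516)² = 1.0875 kg m².
Solid disk: I_cm = (1/2)MR² = (1/2)(4.02)(0.137)² = 0.037726 kg m²; centre at d = 0.624 m, so the parallel axis theorem gives I = 0.037726 + (4.02)(0.624)² = 1.603 kg m².
Point mass: I_cm = 0; centre at d = 0.162 m, so the parallel axis theorem gives I = 0 + (4.01)(0.162)² = 0.10524 kg m².
Total I = 1.0875 + 1.603 + 0.10524 = 2.7958 kg m².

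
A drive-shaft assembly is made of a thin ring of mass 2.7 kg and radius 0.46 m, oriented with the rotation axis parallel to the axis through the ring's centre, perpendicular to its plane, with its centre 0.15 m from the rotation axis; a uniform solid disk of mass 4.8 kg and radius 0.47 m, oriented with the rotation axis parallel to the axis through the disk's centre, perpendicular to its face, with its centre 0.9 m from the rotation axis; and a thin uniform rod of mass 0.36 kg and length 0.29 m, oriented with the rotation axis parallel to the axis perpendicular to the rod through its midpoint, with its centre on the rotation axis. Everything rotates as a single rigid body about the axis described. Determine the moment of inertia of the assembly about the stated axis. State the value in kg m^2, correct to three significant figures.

Thin ring: I_cm = MR² = (2.7)(0.46)² = 0.57132 kg m^2; centre at d = 0.15 m, so I = I_cm + Md² gives I = 0.57132 + (2.7)(0.15)² = 0.63207 kg m^2.
Solid disk: I_cm = (1/2)MR² = (1/2)(4.8)(0.47)² = 0.53016 kg m^2; centre at d = 0.9 m, so I = I_cm + Md² gives I = 0.53016 + (4.8)(0.9)² = 4.4182 kg m^2.
Thin rod: I_cm = (1/12)ML² = (1/12)(0.36)(0.29)² = 0.002523 kg m^2; axis through the centre, so I = 0.002523 kg m^2.
Total I = 0.63207 + 4.4182 + 0.002523 = 5.0528 kg m^2.

5.05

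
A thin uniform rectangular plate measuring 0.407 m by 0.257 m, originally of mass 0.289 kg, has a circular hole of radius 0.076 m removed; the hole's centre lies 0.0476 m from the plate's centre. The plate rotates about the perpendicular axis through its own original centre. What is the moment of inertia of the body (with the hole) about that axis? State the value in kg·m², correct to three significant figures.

0.00532

Unpierced body about its centre: I₀ = (1/12)M(a²+b²) = (1/12)(0.289)[(0.407)² + (0.257)²] = 0.0055801 kg·m².
The removed disk has mass m = M·πr²/(ab) = (0.289)·π(0.076)²/(0.407·0.257) = 0.050136 kg (same uniform areal density).
Its moment of inertia about the rotation axis (parallel-axis theorem): I_hole = (1/2)mr² + md² = (1/2)(0.050136)(0.076)² + (0.050136)(0.0476)² = 0.00025839 kg·m².
Treating the hole as negative mass, I = I₀ − I_hole = 0.0055801 − 0.00025839 = 0.0053217 kg·m².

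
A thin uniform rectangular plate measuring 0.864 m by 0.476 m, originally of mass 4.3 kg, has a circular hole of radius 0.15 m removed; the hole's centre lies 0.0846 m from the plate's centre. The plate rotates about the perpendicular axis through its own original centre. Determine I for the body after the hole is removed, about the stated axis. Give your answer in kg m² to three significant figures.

0.335

Unpierced body about its centre: I₀ = (1/12)M(a²+b²) = (1/12)(4.3)[(0.864)² + (0.476)²] = 0.34868 kg m².
The removed disk has mass m = M·πr²/(ab) = (4.3)·π(0.15)²/(0.864·0.476) = 0.73906 kg (same uniform areal density).
Its moment of inertia about the rotation axis (parallel-axis theorem): I_hole = (1/2)mr² + md² = (1/2)(0.73906)(0.15)² + (0.73906)(0.0846)² = 0.013604 kg m².
Treating the hole as negative mass, I = I₀ − I_hole = 0.34868 − 0.013604 = 0.33508 kg m².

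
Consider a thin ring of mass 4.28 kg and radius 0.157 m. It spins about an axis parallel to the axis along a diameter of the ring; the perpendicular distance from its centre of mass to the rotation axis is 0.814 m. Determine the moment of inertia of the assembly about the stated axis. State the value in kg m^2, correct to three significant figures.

I_cm = (1/2)MR² = (1/2)(4.28)(0.157)² = 0.052749 kg m^2; centre at d = 0.814 m, so the parallel axis theorem gives I = 0.052749 + (4.28)(0.814)² = 2.8887 kg m^2.

2.89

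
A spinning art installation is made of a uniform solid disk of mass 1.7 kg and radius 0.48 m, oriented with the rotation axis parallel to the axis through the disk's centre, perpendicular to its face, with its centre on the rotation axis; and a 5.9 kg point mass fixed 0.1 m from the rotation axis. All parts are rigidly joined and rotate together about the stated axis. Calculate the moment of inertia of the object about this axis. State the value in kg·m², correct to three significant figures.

Solid disk: I_cm = (1/2)MR² = (1/2)(1.7)(0.48)² = 0.19584 kg·m²; axis through the centre, so I = 0.19584 kg·m².
Point mass: I_cm = 0; centre at d = 0.1 m, so the parallel axis theorem gives I = 0 + (5.9)(0.1)² = 0.059 kg·m².
Total I = 0.19584 + 0.059 = 0.25484 kg·m².

0.255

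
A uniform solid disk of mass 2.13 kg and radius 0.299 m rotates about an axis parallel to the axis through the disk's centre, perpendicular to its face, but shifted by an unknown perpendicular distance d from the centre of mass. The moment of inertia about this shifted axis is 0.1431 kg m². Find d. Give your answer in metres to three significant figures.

0.150

About the centre-of-mass axis, I_cm = (1/2)MR² = (1/2)(2.13)(0.299)² = 0.095212 kg m².
Parallel axis theorem: I = I_cm + Md², so Md² = 0.1431 − 0.095212 = 0.047888 kg m².
d = √(0.047888 / 2.13) = 0.14994 m.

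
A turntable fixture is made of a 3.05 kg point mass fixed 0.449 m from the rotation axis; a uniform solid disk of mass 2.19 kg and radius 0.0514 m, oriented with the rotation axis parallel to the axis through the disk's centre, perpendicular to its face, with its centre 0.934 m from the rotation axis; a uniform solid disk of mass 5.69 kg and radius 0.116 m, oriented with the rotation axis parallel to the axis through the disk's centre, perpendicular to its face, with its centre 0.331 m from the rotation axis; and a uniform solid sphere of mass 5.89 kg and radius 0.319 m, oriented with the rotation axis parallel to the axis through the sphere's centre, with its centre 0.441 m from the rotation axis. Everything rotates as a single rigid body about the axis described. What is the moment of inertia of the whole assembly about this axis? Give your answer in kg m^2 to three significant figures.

Point mass: I_cm = 0; centre at d = 0.449 m, so the parallel axis theorem gives I = 0 + (3.05)(0.449)² = 0.61488 kg m^2.
Solid disk: I_cm = (1/2)MR² = (1/2)(2.19)(0.0514)² = 0.0028929 kg m^2; centre at d = 0.934 m, so the parallel axis theorem gives I = 0.0028929 + (2.19)(0.934)² = 1.9134 kg m^2.
Solid disk: I_cm = (1/2)MR² = (1/2)(5.69)(0.116)² = 0.038282 kg m^2; centre at d = 0.331 m, so the parallel axis theorem gives I = 0.038282 + (5.69)(0.331)² = 0.66168 kg m^2.
Solid sphere: I_cm = (2/5)MR² = (2/5)(5.89)(0.319)² = 0.23975 kg m^2; centre at d = 0.441 m, so the parallel axis theorem gives I = 0.23975 + (5.89)(0.441)² = 1.3852 kg m^2.
Total I = 0.61488 + 1.9134 + 0.66168 + 1.3852 = 4.5752 kg m^2.

4.58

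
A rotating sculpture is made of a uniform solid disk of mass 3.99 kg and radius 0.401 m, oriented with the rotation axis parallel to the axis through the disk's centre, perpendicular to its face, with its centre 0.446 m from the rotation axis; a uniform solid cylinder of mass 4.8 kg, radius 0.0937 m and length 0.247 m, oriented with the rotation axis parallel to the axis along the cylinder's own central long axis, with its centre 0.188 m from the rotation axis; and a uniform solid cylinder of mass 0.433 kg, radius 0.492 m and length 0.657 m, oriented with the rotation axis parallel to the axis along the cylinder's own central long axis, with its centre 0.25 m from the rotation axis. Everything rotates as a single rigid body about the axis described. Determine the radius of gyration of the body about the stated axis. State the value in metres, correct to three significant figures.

0.387

Solid disk: I_cm = (1/2)MR² = (1/2)(3.99)(0.401)² = 0.3208 kg·m²; centre at d = 0.446 m, so the parallel axis theorem gives I = 0.3208 + (3.99)(0.446)² = 1.1145 kg·m².
Solid cylinder: I_cm = (1/2)MR² = (1/2)(4.8)(0.0937)² = 0.021071 kg·m²; centre at d = 0.188 m, so the parallel axis theorem gives I = 0.021071 + (4.8)(0.188)² = 0.19072 kg·m².
Solid cylinder: I_cm = (1/2)MR² = (1/2)(0.433)(0.492)² = 0.052407 kg·m²; centre at d = 0.25 m, so the parallel axis theorem gives I = 0.052407 + (0.433)(0.25)² = 0.079469 kg·m².
Total I = 1.3847 kg·m²; total mass M = 9.223 kg.
k = √(I/M) = √(1.3847/9.223) = 0.38747 m.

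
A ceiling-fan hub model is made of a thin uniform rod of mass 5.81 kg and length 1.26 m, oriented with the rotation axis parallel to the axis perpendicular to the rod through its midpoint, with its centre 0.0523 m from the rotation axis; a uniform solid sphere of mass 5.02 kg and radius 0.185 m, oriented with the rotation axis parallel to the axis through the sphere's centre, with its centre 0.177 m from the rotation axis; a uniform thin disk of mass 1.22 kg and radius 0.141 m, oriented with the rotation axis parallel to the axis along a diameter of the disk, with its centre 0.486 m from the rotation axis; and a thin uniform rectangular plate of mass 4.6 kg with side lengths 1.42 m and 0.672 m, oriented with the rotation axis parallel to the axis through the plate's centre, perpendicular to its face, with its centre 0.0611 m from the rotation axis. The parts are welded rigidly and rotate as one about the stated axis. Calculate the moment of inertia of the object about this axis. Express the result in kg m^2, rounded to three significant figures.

2.27

Thin rod: I_cm = (1/12)ML² = (1/12)(5.81)(1.26)² = 0.76866 kg m^2; centre at d = 0.0523 m, so I = I_cm + Md² gives I = 0.76866 + (5.81)(0.0523)² = 0.78456 kg m^2.
Solid sphere: I_cm = (2/5)MR² = (2/5)(5.02)(0.185)² = 0.068724 kg m^2; centre at d = 0.177 m, so I = I_cm + Md² gives I = 0.068724 + (5.02)(0.177)² = 0.226 kg m^2.
Thin disk: I_cm = (1/4)MR² = (1/4)(1.22)(0.141)² = 0.0060637 kg m^2; centre at d = 0.486 m, so I = I_cm + Md² gives I = 0.0060637 + (1.22)(0.486)² = 0.29422 kg m^2.
Rectangular plate: I_cm = (1/12)M(a²+b²) = (1/12)(4.6)[(1.42)² + (0.672)²] = 0.94606 kg m^2; centre at d = 0.0611 m, so I = I_cm + Md² gives I = 0.94606 + (4.6)(0.0611)² = 0.96323 kg m^2.
Total I = 0.78456 + 0.226 + 0.29422 + 0.96323 = 2.268 kg m^2.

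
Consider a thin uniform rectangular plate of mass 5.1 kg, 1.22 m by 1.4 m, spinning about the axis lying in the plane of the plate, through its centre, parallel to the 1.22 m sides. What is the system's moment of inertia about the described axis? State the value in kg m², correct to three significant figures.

I_cm = (1/12)Mb² = (1/12)(5.1)(1.4)² = 0.833 kg m²; axis through the centre, so I = 0.833 kg m².

0.833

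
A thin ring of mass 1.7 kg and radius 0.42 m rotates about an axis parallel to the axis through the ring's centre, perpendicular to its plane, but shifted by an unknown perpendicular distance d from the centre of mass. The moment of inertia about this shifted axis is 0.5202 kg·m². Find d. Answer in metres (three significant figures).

0.360

About the centre-of-mass axis, I_cm = MR² = (1.7)(0.42)² = 0.29988 kg·m².
Parallel axis theorem: I = I_cm + Md², so Md² = 0.5202 − 0.29988 = 0.22032 kg·m².
d = √(0.22032 / 1.7) = 0.36 m.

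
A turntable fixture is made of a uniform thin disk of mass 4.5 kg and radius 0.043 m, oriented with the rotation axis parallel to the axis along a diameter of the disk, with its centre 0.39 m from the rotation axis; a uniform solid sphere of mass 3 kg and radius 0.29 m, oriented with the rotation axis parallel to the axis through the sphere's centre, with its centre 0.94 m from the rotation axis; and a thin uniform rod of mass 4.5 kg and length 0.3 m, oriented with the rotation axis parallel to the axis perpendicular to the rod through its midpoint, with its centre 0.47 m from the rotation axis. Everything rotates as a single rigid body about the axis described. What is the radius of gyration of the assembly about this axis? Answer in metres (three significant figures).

0.610

Thin disk: I_cm = (1/4)MR² = (1/4)(4.5)(0.043)² = 0.0020801 kg m^2; centre at d = 0.39 m, so I = I_cm + Md² gives I = 0.0020801 + (4.5)(0.39)² = 0.68653 kg m^2.
Solid sphere: I_cm = (2/5)MR² = (2/5)(3)(0.29)² = 0.10092 kg m^2; centre at d = 0.94 m, so I = I_cm + Md² gives I = 0.10092 + (3)(0.94)² = 2.7517 kg m^2.
Thin rod: I_cm = (1/12)ML² = (1/12)(4.5)(0.3)² = 0.03375 kg m^2; centre at d = 0.47 m, so I = I_cm + Md² gives I = 0.03375 + (4.5)(0.47)² = 1.0278 kg m^2.
Total I = 4.4661 kg m^2; total mass M = 12 kg.
k = √(I/M) = √(4.4661/12) = 0.61006 m.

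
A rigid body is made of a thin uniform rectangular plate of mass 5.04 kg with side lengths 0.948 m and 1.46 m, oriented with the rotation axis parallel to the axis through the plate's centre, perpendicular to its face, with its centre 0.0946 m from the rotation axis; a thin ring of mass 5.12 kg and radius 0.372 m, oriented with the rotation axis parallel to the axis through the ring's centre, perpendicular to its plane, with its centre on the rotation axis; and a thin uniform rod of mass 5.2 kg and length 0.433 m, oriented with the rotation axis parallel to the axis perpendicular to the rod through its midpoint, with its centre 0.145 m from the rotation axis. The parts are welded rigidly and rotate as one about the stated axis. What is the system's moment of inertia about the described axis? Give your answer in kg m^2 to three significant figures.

Rectangular plate: I_cm = (1/12)M(a²+b²) = (1/12)(5.04)[(0.948)² + (1.46)²] = 1.2727 kg m^2; centre at d = 0.0946 m, so I = I_cm + Md² gives I = 1.2727 + (5.04)(0.0946)² = 1.3178 kg m^2.
Thin ring: I_cm = MR² = (5.12)(0.372)² = 0.70853 kg m^2; axis through the centre, so I = 0.70853 kg m^2.
Thin rod: I_cm = (1/12)ML² = (1/12)(5.2)(0.433)² = 0.081245 kg m^2; centre at d = 0.145 m, so I = I_cm + Md² gives I = 0.081245 + (5.2)(0.145)² = 0.19058 kg m^2.
Total I = 1.3178 + 0.70853 + 0.19058 = 2.2169 kg m^2.

2.22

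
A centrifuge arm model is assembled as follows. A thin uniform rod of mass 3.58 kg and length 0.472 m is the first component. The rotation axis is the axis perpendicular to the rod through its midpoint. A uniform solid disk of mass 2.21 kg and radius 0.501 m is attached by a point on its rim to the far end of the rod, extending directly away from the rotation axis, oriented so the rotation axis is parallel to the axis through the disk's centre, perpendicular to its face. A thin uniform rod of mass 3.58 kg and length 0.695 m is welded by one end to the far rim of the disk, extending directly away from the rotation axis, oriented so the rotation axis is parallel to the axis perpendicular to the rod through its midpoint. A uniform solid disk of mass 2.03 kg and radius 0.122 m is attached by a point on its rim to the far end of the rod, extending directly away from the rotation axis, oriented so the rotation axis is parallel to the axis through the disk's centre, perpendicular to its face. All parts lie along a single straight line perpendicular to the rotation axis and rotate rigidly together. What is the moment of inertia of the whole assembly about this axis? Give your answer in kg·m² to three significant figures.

19.3

Thin rod: I_cm = (1/12)ML² = (1/12)(3.58)(0.472)² = 0.066464 kg·m²; axis through the centre, so I = 0.066464 kg·m².
Solid disk: I_cm = (1/2)MR² = (1/2)(2.21)(0.501)² = 0.27736 kg·m²; centre at d = 0.236 + 0.501 = 0.737 m, so I = I_cm + Md² gives I = 0.27736 + (2.21)(0.737)² = 1.4778 kg·m².
Thin rod: I_cm = (1/12)ML² = (1/12)(3.58)(0.695)² = 0.1441 kg·m²; centre at d = 0.236 + 0.501 + 0.501 + 0.3475 = 1.5855 m, so I = I_cm + Md² gives I = 0.1441 + (3.58)(1.5855)² = 9.1435 kg·m².
Solid disk: I_cm = (1/2)MR² = (1/2)(2.03)(0.122)² = 0.015107 kg·m²; centre at d = 0.236 + 0.501 + 0.501 + 0.3475 + 0.3475 + 0.122 = 2.055 m, so I = I_cm + Md² gives I = 0.015107 + (2.03)(2.055)² = 8.5878 kg·m².
Total I = 0.066464 + 1.4778 + 9.1435 + 8.5878 = 19.276 kg·m².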